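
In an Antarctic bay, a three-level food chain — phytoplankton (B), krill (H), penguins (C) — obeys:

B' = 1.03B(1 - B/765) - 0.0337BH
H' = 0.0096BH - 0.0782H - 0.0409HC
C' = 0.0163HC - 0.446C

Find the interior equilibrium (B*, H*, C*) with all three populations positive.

From dC/dt = 0: 0.0163H* = 0.446, so H* = 27.4.
From dB/dt = 0: 1.03(1 - B*/765) = 0.0337·27.4, giving B* = 765·(1 - 0.895) = 80.1.
From dH/dt = 0: 0.0096·80.1 - 0.0782 = 0.0409C*, so C* = 0.691/0.0409 = 16.9.

B* ≈ 80.1, H* ≈ 27.4, C* ≈ 16.9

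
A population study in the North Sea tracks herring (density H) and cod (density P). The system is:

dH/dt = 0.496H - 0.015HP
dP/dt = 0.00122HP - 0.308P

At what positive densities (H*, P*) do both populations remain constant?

Set dP/dt = 0 with P > 0: 0.00122H - 0.308 = 0, so H* = 0.308/0.00122 = 252.
Set dH/dt = 0 with H > 0: 0.496 - 0.015P = 0, so P* = 0.496/0.015 = 33.1.

H* ≈ 252, P* ≈ 33.1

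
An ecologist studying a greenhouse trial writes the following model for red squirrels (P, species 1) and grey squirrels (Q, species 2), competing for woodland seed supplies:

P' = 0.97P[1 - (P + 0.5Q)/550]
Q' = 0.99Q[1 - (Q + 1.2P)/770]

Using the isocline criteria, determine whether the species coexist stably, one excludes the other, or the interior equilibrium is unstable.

stable coexistence

Compare the nullcline intercepts: K1/α12 = 550/0.5 = 1100 > K2 = 770; K2/α21 = 770/1.2 = 642 > K1 = 550.
Since both inequalities hold, each species can invade when rare, so the interior equilibrium is stable.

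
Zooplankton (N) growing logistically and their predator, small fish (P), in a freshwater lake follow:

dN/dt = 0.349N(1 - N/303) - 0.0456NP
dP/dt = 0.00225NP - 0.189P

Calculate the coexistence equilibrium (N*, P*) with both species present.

N* ≈ 84, P* ≈ 5.53

From dP/dt = 0 with P > 0: 0.00225N* = 0.189, so N* = 84.
Substitute into dN/dt = 0: 0.349(1 - 84/303) = 0.0456P*.
The bracket is 0.723, giving P* = 0.252/0.0456 = 5.53.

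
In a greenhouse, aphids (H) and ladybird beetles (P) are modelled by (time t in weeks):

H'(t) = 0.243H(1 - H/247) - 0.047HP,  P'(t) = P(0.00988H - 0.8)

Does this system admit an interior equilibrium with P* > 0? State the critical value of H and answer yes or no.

The predator equation gives dP/dt > 0 only when H > 0.8/0.00988 = 81.
Without the predator, H → K = 247. Since 247 > 81, the predator can invade and persist.

Threshold H = 81; K > 81, so yes, the predator persists.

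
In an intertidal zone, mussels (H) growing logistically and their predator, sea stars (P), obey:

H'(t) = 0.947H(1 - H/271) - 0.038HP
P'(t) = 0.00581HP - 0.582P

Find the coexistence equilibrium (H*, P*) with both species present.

H* ≈ 100, P* ≈ 15.7

From dP/dt = 0 with P > 0: 0.00581H* = 0.582, so H* = 100.
Substitute into dH/dt = 0: 0.947(1 - 100/271) = 0.038P*.
The bracket is 0.63, giving P* = 0.597/0.038 = 15.7.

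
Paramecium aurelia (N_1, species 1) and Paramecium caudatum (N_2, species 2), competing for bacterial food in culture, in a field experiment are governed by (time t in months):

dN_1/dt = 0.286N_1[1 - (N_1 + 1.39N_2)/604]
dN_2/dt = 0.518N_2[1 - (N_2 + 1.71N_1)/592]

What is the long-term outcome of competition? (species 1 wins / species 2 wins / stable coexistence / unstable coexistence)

Compare the nullcline intercepts: K1/α12 = 604/1.39 = 435 < K2 = 592; K2/α21 = 592/1.71 = 346 < K1 = 604.
Since both are reversed, neither can invade when rare; the interior point is a saddle.

unstable coexistence (outcome depends on initial conditions)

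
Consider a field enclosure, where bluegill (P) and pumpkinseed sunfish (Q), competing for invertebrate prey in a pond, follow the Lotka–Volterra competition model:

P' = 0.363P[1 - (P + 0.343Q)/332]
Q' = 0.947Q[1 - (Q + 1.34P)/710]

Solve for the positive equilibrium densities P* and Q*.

Setting both brackets to zero gives the nullclines P + 0.343Q = 332 and 1.34P + Q = 710.
Substituting Q = 710 - 1.34P into the first: P(1 - 0.343·1.34) = 332 - 0.343·710.
So P* = 88.5/0.54 = 164, and then Q* = 710 - 1.34·164 = 491.

P* ≈ 164, Q* ≈ 491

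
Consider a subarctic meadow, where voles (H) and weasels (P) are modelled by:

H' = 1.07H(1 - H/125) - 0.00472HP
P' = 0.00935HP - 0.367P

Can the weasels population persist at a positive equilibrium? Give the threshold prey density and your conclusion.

Threshold H = 39.3; K > 39.3, so yes, the predator persists.

The predator equation gives dP/dt > 0 only when H > 0.367/0.00935 = 39.3.
Without the predator, H → K = 125. Since 125 > 39.3, the predator can invade and persist.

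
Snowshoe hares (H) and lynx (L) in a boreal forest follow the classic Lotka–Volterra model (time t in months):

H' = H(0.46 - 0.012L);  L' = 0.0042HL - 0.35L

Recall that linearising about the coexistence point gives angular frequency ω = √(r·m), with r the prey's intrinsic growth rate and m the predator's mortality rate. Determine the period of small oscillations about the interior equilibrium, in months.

Here r = 0.46 and m = 0.35, so r·m = 0.161.
ω = √0.161 = 0.401 per month, hence T = 2π/ω ≈ 15.7 months.

T ≈ 15.7 months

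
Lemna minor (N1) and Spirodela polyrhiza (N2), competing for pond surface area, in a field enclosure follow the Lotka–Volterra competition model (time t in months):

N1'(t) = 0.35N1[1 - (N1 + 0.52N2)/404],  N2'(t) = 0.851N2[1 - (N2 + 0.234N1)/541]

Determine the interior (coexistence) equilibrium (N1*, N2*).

Setting both brackets to zero gives the nullclines N1 + 0.52N2 = 404 and 0.234N1 + N2 = 541.
Substituting N2 = 541 - 0.234N1 into the first: N1(1 - 0.52·0.234) = 404 - 0.52·541.
So N1* = 123/0.878 = 140, and then N2* = 541 - 0.234·140 = 508.

N1* ≈ 140, N2* ≈ 508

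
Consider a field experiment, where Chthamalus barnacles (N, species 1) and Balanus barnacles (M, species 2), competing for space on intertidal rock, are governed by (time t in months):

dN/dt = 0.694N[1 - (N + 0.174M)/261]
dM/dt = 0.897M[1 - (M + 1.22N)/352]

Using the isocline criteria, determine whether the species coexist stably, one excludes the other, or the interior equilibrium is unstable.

Compare the nullcline intercepts: K1/α12 = 261/0.174 = 1500 > K2 = 352; K2/α21 = 352/1.22 = 289 > K1 = 261.
Since both inequalities hold, each species can invade when rare, so the interior equilibrium is stable.

stable coexistence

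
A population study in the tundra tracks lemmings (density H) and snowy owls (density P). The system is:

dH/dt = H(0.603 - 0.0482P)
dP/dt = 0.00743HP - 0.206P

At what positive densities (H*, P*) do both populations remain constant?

Set dP/dt = 0 with P > 0: 0.00743H - 0.206 = 0, so H* = 0.206/0.00743 = 27.7.
Set dH/dt = 0 with H > 0: 0.603 - 0.0482P = 0, so P* = 0.603/0.0482 = 12.5.

H* ≈ 27.7, P* ≈ 12.5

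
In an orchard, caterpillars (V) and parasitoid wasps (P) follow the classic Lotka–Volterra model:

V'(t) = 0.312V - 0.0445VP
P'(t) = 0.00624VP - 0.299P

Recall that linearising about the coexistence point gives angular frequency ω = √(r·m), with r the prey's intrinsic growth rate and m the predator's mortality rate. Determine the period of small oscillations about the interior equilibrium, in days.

Here r = 0.312 and m = 0.299, so r·m = 0.0933.
ω = √0.0933 = 0.305 per day, hence T = 2π/ω ≈ 20.6 days.

T ≈ 20.6 days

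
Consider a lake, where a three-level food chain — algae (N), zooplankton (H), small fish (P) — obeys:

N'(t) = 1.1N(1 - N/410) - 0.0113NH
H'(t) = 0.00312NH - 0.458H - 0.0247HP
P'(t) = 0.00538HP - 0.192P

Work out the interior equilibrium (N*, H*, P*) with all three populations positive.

N* ≈ 260, H* ≈ 35.7, P* ≈ 14.3

From dP/dt = 0: 0.00538H* = 0.192, so H* = 35.7.
From dN/dt = 0: 1.1(1 - N*/410) = 0.0113·35.7, giving N* = 410·(1 - 0.367) = 260.
From dH/dt = 0: 0.00312·260 - 0.458 = 0.0247P*, so P* = 0.352/0.0247 = 14.3.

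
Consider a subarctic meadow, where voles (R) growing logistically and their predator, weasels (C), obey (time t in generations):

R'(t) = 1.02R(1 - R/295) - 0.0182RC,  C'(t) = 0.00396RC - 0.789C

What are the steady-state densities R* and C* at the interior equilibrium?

R* ≈ 199, C* ≈ 18.2

From dC/dt = 0 with C > 0: 0.00396R* = 0.789, so R* = 199.
Substitute into dR/dt = 0: 1.02(1 - 199/295) = 0.0182C*.
The bracket is 0.325, giving C* = 0.331/0.0182 = 18.2.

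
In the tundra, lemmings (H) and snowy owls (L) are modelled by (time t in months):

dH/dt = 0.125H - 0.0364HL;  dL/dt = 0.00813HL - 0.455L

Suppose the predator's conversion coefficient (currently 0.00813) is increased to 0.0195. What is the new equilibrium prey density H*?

H* ≈ 23.3

At the interior fixed point, setting dL/dt = 0 with L > 0 fixes H* = (predator death rate)/(HL coefficient) — independent of the other coefficients.
With the change, H* = 0.455/0.0195 = 23.3; it falls from 56.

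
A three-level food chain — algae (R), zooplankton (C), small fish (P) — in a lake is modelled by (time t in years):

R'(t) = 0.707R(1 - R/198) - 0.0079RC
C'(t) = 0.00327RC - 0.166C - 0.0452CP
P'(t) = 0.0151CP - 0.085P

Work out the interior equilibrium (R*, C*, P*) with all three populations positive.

From dP/dt = 0: 0.0151C* = 0.085, so C* = 5.63.
From dR/dt = 0: 0.707(1 - R*/198) = 0.0079·5.63, giving R* = 198·(1 - 0.0629) = 186.
From dC/dt = 0: 0.00327·186 - 0.166 = 0.0452P*, so P* = 0.441/0.0452 = 9.75.

R* ≈ 186, C* ≈ 5.63, P* ≈ 9.75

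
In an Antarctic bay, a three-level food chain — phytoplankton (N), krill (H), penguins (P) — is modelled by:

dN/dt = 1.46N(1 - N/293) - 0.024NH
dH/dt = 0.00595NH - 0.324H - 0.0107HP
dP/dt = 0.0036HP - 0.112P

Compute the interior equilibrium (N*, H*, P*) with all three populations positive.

From dP/dt = 0: 0.0036H* = 0.112, so H* = 31.1.
From dN/dt = 0: 1.46(1 - N*/293) = 0.024·31.1, giving N* = 293·(1 - 0.511) = 143.
From dH/dt = 0: 0.00595·143 - 0.324 = 0.0107P*, so P* = 0.528/0.0107 = 49.3.

N* ≈ 143, H* ≈ 31.1, P* ≈ 49.3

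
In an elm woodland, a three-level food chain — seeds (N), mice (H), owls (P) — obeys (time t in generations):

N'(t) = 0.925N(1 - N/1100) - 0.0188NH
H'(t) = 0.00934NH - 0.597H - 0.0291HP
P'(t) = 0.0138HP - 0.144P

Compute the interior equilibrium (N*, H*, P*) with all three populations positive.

From dP/dt = 0: 0.0138H* = 0.144, so H* = 10.4.
From dN/dt = 0: 0.925(1 - N*/1100) = 0.0188·10.4, giving N* = 1100·(1 - 0.212) = 867.
From dH/dt = 0: 0.00934·867 - 0.597 = 0.0291P*, so P* = 7.5/0.0291 = 258.

N* ≈ 867, H* ≈ 10.4, P* ≈ 258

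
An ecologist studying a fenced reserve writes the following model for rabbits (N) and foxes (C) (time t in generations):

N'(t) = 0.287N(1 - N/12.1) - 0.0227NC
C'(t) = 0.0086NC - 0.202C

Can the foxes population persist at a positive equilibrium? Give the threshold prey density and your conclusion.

Threshold N = 23.5; K < 23.5, so no, the predator goes extinct.

The predator equation gives dC/dt > 0 only when N > 0.202/0.0086 = 23.5.
Without the predator, N → K = 12.1. Since 12.1 < 23.5, the predator cannot invade.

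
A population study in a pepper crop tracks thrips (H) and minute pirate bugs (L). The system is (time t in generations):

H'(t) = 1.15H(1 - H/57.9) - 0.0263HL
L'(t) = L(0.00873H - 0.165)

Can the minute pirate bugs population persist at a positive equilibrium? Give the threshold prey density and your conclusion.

The predator equation gives dL/dt > 0 only when H > 0.165/0.00873 = 18.9.
Without the predator, H → K = 57.9. Since 57.9 > 18.9, the predator can invade and persist.

Threshold H = 18.9; K > 18.9, so yes, the predator persists.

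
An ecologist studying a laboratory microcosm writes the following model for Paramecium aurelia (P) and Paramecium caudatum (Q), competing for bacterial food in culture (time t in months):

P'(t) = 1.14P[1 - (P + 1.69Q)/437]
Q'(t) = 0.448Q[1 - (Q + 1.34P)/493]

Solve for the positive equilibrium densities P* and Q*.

Setting both brackets to zero gives the nullclines P + 1.69Q = 437 and 1.34P + Q = 493.
Substituting Q = 493 - 1.34P into the first: P(1 - 1.69·1.34) = 437 - 1.69·493.
So P* = -396/-1.26 = 313, and then Q* = 493 - 1.34·313 = 73.2.

P* ≈ 313, Q* ≈ 73.2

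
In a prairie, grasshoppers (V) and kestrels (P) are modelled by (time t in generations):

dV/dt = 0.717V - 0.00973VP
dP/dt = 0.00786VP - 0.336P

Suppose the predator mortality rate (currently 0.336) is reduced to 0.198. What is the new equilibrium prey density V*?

V* ≈ 25.2

At the interior fixed point, setting dP/dt = 0 with P > 0 fixes V* = (predator death rate)/(VP coefficient) — independent of the other coefficients.
With the change, V* = 0.198/0.00786 = 25.2; it falls from 42.7.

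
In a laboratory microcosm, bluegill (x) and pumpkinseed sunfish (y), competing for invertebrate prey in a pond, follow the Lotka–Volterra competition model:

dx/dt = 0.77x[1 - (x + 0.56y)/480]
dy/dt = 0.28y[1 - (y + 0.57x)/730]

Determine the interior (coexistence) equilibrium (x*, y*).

Setting both brackets to zero gives the nullclines x + 0.56y = 480 and 0.57x + y = 730.
Substituting y = 730 - 0.57x into the first: x(1 - 0.56·0.57) = 480 - 0.56·730.
So x* = 71.2/0.681 = 105, and then y* = 730 - 0.57·105 = 670.

x* ≈ 105, y* ≈ 670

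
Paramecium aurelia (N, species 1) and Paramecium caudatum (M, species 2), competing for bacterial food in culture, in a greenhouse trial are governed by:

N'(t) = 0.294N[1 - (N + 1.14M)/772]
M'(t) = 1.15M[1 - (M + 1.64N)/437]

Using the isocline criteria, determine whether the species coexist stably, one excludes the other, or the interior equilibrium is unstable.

species 1 excludes species 2

Compare the nullcline intercepts: K1/α12 = 772/1.14 = 677 > K2 = 437; K2/α21 = 437/1.64 = 266 < K1 = 772.
Since the inequalities point opposite ways, species 1 can invade but species 2 cannot.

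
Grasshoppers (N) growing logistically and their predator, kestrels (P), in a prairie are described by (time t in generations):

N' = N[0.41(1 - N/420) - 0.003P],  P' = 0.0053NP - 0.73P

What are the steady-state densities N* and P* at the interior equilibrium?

From dP/dt = 0 with P > 0: 0.0053N* = 0.73, so N* = 138.
Substitute into dN/dt = 0: 0.41(1 - 138/420) = 0.003P*.
The bracket is 0.672, giving P* = 0.276/0.003 = 91.8.

N* ≈ 138, P* ≈ 91.8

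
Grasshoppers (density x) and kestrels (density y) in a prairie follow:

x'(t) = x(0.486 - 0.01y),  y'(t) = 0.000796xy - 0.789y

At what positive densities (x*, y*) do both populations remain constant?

Set dy/dt = 0 with y > 0: 0.000796x - 0.789 = 0, so x* = 0.789/0.000796 = 991.
Set dx/dt = 0 with x > 0: 0.486 - 0.01y = 0, so y* = 0.486/0.01 = 48.6.

x* ≈ 991, y* ≈ 48.6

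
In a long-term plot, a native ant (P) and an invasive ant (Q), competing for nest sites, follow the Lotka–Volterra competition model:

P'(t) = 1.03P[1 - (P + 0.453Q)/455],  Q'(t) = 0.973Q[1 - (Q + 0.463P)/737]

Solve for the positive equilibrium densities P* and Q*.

P* ≈ 153, Q* ≈ 666

Setting both brackets to zero gives the nullclines P + 0.453Q = 455 and 0.463P + Q = 737.
Substituting Q = 737 - 0.463P into the first: P(1 - 0.453·0.463) = 455 - 0.453·737.
So P* = 121/0.79 = 153, and then Q* = 737 - 0.463·153 = 666.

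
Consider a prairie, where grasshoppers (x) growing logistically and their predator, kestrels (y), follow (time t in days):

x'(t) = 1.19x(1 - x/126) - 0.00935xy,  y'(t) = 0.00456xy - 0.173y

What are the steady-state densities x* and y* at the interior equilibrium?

From dy/dt = 0 with y > 0: 0.00456x* = 0.173, so x* = 37.9.
Substitute into dx/dt = 0: 1.19(1 - 37.9/126) = 0.00935y*.
The bracket is 0.699, giving y* = 0.832/0.00935 = 89.

x* ≈ 37.9, y* ≈ 89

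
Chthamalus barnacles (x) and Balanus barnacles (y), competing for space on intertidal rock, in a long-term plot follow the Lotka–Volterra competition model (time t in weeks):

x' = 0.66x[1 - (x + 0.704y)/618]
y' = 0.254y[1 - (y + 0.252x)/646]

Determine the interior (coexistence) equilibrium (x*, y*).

x* ≈ 198, y* ≈ 596

Setting both brackets to zero gives the nullclines x + 0.704y = 618 and 0.252x + y = 646.
Substituting y = 646 - 0.252x into the first: x(1 - 0.704·0.252) = 618 - 0.704·646.
So x* = 163/0.823 = 198, and then y* = 646 - 0.252·198 = 596.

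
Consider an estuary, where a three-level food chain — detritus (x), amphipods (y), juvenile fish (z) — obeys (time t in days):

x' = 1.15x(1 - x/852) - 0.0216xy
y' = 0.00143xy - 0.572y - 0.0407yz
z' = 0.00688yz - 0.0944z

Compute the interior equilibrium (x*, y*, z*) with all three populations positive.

x* ≈ 632, y* ≈ 13.7, z* ≈ 8.17

From dz/dt = 0: 0.00688y* = 0.0944, so y* = 13.7.
From dx/dt = 0: 1.15(1 - x*/852) = 0.0216·13.7, giving x* = 852·(1 - 0.258) = 632.
From dy/dt = 0: 0.00143·632 - 0.572 = 0.0407z*, so z* = 0.332/0.0407 = 8.17.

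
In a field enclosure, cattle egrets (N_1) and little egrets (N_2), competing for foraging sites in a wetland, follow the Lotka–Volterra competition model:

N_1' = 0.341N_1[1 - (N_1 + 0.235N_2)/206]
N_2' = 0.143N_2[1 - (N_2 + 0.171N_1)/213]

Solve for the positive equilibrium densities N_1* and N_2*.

Setting both brackets to zero gives the nullclines N_1 + 0.235N_2 = 206 and 0.171N_1 + N_2 = 213.
Substituting N_2 = 213 - 0.171N_1 into the first: N_1(1 - 0.235·0.171) = 206 - 0.235·213.
So N_1* = 156/0.96 = 162, and then N_2* = 213 - 0.171·162 = 185.

N_1* ≈ 162, N_2* ≈ 185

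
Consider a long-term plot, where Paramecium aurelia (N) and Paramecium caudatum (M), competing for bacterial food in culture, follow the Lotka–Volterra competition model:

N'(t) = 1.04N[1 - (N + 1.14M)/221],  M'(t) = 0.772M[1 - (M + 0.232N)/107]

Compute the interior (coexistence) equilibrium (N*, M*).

N* ≈ 135, M* ≈ 75.8

Setting both brackets to zero gives the nullclines N + 1.14M = 221 and 0.232N + M = 107.
Substituting M = 107 - 0.232N into the first: N(1 - 1.14·0.232) = 221 - 1.14·107.
So N* = 99/0.736 = 135, and then M* = 107 - 0.232·135 = 75.8.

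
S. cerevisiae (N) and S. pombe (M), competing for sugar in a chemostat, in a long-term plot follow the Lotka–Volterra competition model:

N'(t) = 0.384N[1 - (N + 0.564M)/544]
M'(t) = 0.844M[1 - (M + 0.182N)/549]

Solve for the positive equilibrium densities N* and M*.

N* ≈ 261, M* ≈ 501

Setting both brackets to zero gives the nullclines N + 0.564M = 544 and 0.182N + M = 549.
Substituting M = 549 - 0.182N into the first: N(1 - 0.564·0.182) = 544 - 0.564·549.
So N* = 234/0.897 = 261, and then M* = 549 - 0.182·261 = 501.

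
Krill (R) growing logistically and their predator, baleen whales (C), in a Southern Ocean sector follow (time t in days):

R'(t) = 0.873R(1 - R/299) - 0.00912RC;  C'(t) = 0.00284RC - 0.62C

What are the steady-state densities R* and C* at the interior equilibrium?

From dC/dt = 0 with C > 0: 0.00284R* = 0.62, so R* = 218.
Substitute into dR/dt = 0: 0.873(1 - 218/299) = 0.00912C*.
The bracket is 0.27, giving C* = 0.236/0.00912 = 25.8.

R* ≈ 218, C* ≈ 25.8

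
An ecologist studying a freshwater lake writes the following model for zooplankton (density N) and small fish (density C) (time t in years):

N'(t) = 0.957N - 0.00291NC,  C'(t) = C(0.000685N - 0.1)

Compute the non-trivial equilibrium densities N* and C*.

Set dC/dt = 0 with C > 0: 0.000685N - 0.1 = 0, so N* = 0.1/0.000685 = 146.
Set dN/dt = 0 with N > 0: 0.957 - 0.00291C = 0, so C* = 0.957/0.00291 = 329.

N* ≈ 146, C* ≈ 329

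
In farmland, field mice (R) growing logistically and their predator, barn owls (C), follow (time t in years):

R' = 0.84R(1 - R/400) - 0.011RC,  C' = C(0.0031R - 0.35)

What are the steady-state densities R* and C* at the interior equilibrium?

R* ≈ 113, C* ≈ 54.8

From dC/dt = 0 with C > 0: 0.0031R* = 0.35, so R* = 113.
Substitute into dR/dt = 0: 0.84(1 - 113/400) = 0.011C*.
The bracket is 0.718, giving C* = 0.603/0.011 = 54.8.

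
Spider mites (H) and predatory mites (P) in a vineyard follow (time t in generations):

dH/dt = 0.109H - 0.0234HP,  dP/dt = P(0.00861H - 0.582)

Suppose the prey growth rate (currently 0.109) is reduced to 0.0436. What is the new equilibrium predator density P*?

At the interior fixed point, setting dH/dt = 0 with H > 0 fixes P* = (prey growth rate)/(HP coefficient) — independent of the other coefficients.
With the change, P* = 0.0436/0.0234 = 1.86; it falls from 4.66.

P* ≈ 1.86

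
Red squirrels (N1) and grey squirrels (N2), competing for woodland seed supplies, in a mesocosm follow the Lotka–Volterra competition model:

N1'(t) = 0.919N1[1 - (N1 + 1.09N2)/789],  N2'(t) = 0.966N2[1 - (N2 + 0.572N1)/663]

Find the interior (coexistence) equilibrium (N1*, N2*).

Setting both brackets to zero gives the nullclines N1 + 1.09N2 = 789 and 0.572N1 + N2 = 663.
Substituting N2 = 663 - 0.572N1 into the first: N1(1 - 1.09·0.572) = 789 - 1.09·663.
So N1* = 66.3/0.377 = 176, and then N2* = 663 - 0.572·176 = 562.

N1* ≈ 176, N2* ≈ 562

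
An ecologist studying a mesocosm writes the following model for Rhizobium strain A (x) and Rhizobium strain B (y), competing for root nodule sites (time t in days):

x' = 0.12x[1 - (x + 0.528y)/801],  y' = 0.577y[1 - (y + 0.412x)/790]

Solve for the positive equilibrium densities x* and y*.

Setting both brackets to zero gives the nullclines x + 0.528y = 801 and 0.412x + y = 790.
Substituting y = 790 - 0.412x into the first: x(1 - 0.528·0.412) = 801 - 0.528·790.
So x* = 384/0.782 = 491, and then y* = 790 - 0.412·491 = 588.

x* ≈ 491, y* ≈ 588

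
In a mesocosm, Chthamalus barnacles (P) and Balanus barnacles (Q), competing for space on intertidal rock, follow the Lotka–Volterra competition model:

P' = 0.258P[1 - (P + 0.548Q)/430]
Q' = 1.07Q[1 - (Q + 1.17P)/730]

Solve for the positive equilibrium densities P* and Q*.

Setting both brackets to zero gives the nullclines P + 0.548Q = 430 and 1.17P + Q = 730.
Substituting Q = 730 - 1.17P into the first: P(1 - 0.548·1.17) = 430 - 0.548·730.
So P* = 30/0.359 = 83.5, and then Q* = 730 - 1.17·83.5 = 632.

P* ≈ 83.5, Q* ≈ 632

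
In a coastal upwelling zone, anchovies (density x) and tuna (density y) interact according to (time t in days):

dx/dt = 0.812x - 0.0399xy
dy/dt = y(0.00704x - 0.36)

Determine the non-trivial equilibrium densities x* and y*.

x* ≈ 51.1, y* ≈ 20.4

Set dy/dt = 0 with y > 0: 0.00704x - 0.36 = 0, so x* = 0.36/0.00704 = 51.1.
Set dx/dt = 0 with x > 0: 0.812 - 0.0399y = 0, so y* = 0.812/0.0399 = 20.4.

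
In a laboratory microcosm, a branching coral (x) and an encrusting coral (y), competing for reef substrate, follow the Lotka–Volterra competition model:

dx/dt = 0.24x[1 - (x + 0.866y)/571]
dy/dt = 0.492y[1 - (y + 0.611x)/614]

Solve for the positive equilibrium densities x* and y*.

Setting both brackets to zero gives the nullclines x + 0.866y = 571 and 0.611x + y = 614.
Substituting y = 614 - 0.611x into the first: x(1 - 0.866·0.611) = 571 - 0.866·614.
So x* = 39.3/0.471 = 83.4, and then y* = 614 - 0.611·83.4 = 563.

x* ≈ 83.4, y* ≈ 563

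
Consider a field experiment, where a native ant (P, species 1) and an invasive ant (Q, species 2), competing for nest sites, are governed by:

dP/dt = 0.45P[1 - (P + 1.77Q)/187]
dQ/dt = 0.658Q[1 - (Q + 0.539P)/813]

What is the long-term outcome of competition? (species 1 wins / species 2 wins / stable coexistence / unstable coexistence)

species 2 excludes species 1

Compare the nullcline intercepts: K1/α12 = 187/1.77 = 106 < K2 = 813; K2/α21 = 813/0.539 = 1510 > K1 = 187.
Since the inequalities point opposite ways, species 2 can invade but species 1 cannot.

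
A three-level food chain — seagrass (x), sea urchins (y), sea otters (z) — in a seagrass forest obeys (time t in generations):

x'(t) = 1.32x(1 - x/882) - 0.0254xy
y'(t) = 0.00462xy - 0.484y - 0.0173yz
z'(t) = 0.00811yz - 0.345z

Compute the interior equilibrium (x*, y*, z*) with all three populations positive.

x* ≈ 160, y* ≈ 42.5, z* ≈ 14.8

From dz/dt = 0: 0.00811y* = 0.345, so y* = 42.5.
From dx/dt = 0: 1.32(1 - x*/882) = 0.0254·42.5, giving x* = 882·(1 - 0.819) = 160.
From dy/dt = 0: 0.00462·160 - 0.484 = 0.0173z*, so z* = 0.255/0.0173 = 14.8.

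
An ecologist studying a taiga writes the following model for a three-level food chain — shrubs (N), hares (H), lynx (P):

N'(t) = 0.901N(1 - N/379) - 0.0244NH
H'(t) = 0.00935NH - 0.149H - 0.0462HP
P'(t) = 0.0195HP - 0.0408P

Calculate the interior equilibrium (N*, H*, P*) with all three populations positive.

From dP/dt = 0: 0.0195H* = 0.0408, so H* = 2.09.
From dN/dt = 0: 0.901(1 - N*/379) = 0.0244·2.09, giving N* = 379·(1 - 0.0567) = 358.
From dH/dt = 0: 0.00935·358 - 0.149 = 0.0462P*, so P* = 3.19/0.0462 = 69.1.

N* ≈ 358, H* ≈ 2.09, P* ≈ 69.1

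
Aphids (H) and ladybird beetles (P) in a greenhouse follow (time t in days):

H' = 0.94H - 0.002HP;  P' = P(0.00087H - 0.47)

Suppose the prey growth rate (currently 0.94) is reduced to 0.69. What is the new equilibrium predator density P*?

P* ≈ 345

At the interior fixed point, setting dH/dt = 0 with H > 0 fixes P* = (prey growth rate)/(HP coefficient) — independent of the other coefficients.
With the change, P* = 0.69/0.002 = 345; it falls from 470.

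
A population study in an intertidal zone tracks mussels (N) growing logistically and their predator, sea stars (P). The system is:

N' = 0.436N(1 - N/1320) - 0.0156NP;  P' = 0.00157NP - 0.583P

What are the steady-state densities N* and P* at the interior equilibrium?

From dP/dt = 0 with P > 0: 0.00157N* = 0.583, so N* = 371.
Substitute into dN/dt = 0: 0.436(1 - 371/1320) = 0.0156P*.
The bracket is 0.719, giving P* = 0.313/0.0156 = 20.1.

N* ≈ 371, P* ≈ 20.1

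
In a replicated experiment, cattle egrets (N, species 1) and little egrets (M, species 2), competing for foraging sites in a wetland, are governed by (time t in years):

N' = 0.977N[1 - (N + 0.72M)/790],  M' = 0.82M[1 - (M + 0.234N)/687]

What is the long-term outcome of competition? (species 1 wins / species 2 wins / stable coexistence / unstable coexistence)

Compare the nullcline intercepts: K1/α12 = 790/0.72 = 1100 > K2 = 687; K2/α21 = 687/0.234 = 2940 > K1 = 790.
Since both inequalities hold, each species can invade when rare, so the interior equilibrium is stable.

stable coexistence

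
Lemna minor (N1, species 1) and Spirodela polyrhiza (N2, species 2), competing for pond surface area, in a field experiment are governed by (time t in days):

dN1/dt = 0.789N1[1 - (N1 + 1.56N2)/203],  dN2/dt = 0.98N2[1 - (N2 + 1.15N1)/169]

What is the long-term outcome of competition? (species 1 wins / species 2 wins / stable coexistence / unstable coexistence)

unstable coexistence (outcome depends on initial conditions)

Compare the nullcline intercepts: K1/α12 = 203/1.56 = 130 < K2 = 169; K2/α21 = 169/1.15 = 147 < K1 = 203.
Since both are reversed, neither can invade when rare; the interior point is a saddle.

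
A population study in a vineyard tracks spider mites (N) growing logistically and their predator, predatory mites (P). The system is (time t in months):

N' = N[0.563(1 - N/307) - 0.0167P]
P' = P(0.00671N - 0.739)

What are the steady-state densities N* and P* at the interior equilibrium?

From dP/dt = 0 with P > 0: 0.00671N* = 0.739, so N* = 110.
Substitute into dN/dt = 0: 0.563(1 - 110/307) = 0.0167P*.
The bracket is 0.641, giving P* = 0.361/0.0167 = 21.6.

N* ≈ 110, P* ≈ 21.6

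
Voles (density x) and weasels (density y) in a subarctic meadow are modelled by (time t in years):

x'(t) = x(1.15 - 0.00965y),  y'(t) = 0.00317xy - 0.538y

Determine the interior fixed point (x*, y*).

x* ≈ 170, y* ≈ 119

Set dy/dt = 0 with y > 0: 0.00317x - 0.538 = 0, so x* = 0.538/0.00317 = 170.
Set dx/dt = 0 with x > 0: 1.15 - 0.00965y = 0, so y* = 1.15/0.00965 = 119.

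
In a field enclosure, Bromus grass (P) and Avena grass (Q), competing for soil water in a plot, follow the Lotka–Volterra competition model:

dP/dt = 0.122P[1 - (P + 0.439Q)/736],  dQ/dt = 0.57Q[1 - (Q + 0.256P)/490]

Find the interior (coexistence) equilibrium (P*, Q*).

P* ≈ 587, Q* ≈ 340

Setting both brackets to zero gives the nullclines P + 0.439Q = 736 and 0.256P + Q = 490.
Substituting Q = 490 - 0.256P into the first: P(1 - 0.439·0.256) = 736 - 0.439·490.
So P* = 521/0.888 = 587, and then Q* = 490 - 0.256·587 = 340.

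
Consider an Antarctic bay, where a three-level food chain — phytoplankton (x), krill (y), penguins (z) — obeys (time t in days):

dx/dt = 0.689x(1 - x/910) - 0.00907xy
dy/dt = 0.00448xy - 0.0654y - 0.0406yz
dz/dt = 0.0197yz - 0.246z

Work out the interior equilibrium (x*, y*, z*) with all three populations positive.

x* ≈ 760, y* ≈ 12.5, z* ≈ 82.3

From dz/dt = 0: 0.0197y* = 0.246, so y* = 12.5.
From dx/dt = 0: 0.689(1 - x*/910) = 0.00907·12.5, giving x* = 910·(1 - 0.164) = 760.
From dy/dt = 0: 0.00448·760 - 0.0654 = 0.0406z*, so z* = 3.34/0.0406 = 82.3.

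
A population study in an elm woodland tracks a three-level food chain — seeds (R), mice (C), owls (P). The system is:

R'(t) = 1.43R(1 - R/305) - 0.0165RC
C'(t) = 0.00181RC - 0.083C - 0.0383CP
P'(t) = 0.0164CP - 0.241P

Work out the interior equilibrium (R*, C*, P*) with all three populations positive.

R* ≈ 253, C* ≈ 14.7, P* ≈ 9.8

From dP/dt = 0: 0.0164C* = 0.241, so C* = 14.7.
From dR/dt = 0: 1.43(1 - R*/305) = 0.0165·14.7, giving R* = 305·(1 - 0.17) = 253.
From dC/dt = 0: 0.00181·253 - 0.083 = 0.0383P*, so P* = 0.375/0.0383 = 9.8.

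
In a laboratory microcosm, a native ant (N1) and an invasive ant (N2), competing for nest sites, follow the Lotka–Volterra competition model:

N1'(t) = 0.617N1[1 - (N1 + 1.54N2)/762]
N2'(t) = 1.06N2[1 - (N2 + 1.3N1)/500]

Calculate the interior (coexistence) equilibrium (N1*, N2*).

Setting both brackets to zero gives the nullclines N1 + 1.54N2 = 762 and 1.3N1 + N2 = 500.
Substituting N2 = 500 - 1.3N1 into the first: N1(1 - 1.54·1.3) = 762 - 1.54·500.
So N1* = -8/-1 = 7.98, and then N2* = 500 - 1.3·7.98 = 490.

N1* ≈ 7.98, N2* ≈ 490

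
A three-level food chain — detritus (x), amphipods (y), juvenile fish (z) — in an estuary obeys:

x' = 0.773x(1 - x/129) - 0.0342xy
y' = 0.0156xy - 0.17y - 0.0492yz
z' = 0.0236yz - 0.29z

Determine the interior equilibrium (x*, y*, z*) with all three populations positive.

x* ≈ 58.9, y* ≈ 12.3, z* ≈ 15.2

From dz/dt = 0: 0.0236y* = 0.29, so y* = 12.3.
From dx/dt = 0: 0.773(1 - x*/129) = 0.0342·12.3, giving x* = 129·(1 - 0.544) = 58.9.
From dy/dt = 0: 0.0156·58.9 - 0.17 = 0.0492z*, so z* = 0.748/0.0492 = 15.2.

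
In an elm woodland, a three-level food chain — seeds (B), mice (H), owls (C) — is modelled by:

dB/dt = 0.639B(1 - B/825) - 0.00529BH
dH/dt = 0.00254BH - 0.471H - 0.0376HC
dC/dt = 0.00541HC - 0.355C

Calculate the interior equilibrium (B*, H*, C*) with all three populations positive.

From dC/dt = 0: 0.00541H* = 0.355, so H* = 65.6.
From dB/dt = 0: 0.639(1 - B*/825) = 0.00529·65.6, giving B* = 825·(1 - 0.543) = 377.
From dH/dt = 0: 0.00254·377 - 0.471 = 0.0376C*, so C* = 0.486/0.0376 = 12.9.

B* ≈ 377, H* ≈ 65.6, C* ≈ 12.9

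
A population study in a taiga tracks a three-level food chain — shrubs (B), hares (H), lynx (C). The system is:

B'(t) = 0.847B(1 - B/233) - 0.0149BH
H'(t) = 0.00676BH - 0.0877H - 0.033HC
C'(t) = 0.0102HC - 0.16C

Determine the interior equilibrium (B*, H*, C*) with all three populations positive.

From dC/dt = 0: 0.0102H* = 0.16, so H* = 15.7.
From dB/dt = 0: 0.847(1 - B*/233) = 0.0149·15.7, giving B* = 233·(1 - 0.276) = 169.
From dH/dt = 0: 0.00676·169 - 0.0877 = 0.033C*, so C* = 1.05/0.033 = 31.9.

B* ≈ 169, H* ≈ 15.7, C* ≈ 31.9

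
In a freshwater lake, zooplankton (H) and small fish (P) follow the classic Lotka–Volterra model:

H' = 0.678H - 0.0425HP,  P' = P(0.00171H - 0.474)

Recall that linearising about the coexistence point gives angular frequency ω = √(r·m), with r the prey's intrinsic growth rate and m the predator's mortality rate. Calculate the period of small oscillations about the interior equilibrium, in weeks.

Here r = 0.678 and m = 0.474, so r·m = 0.321.
ω = √0.321 = 0.567 per week, hence T = 2π/ω ≈ 11.1 weeks.

T ≈ 11.1 weeks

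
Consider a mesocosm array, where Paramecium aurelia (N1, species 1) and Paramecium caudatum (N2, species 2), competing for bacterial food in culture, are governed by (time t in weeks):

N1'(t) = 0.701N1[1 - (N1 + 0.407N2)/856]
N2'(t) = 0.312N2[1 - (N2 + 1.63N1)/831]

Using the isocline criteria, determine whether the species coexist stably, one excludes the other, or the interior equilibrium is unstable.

species 1 excludes species 2

Compare the nullcline intercepts: K1/α12 = 856/0.407 = 2100 > K2 = 831; K2/α21 = 831/1.63 = 510 < K1 = 856.
Since the inequalities point opposite ways, species 1 can invade but species 2 cannot.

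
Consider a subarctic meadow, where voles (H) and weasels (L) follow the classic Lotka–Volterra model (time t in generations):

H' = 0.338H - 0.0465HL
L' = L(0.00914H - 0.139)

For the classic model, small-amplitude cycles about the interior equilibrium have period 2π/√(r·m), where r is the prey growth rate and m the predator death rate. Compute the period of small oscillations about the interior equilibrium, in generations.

Here r = 0.338 and m = 0.139, so r·m = 0.047.
ω = √0.047 = 0.217 per generation, hence T = 2π/ω ≈ 29 generations.

T ≈ 29 generations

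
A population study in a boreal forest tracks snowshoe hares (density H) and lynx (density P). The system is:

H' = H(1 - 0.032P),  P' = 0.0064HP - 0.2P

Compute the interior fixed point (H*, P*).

Set dP/dt = 0 with P > 0: 0.0064H - 0.2 = 0, so H* = 0.2/0.0064 = 31.2.
Set dH/dt = 0 with H > 0: 1 - 0.032P = 0, so P* = 1/0.032 = 31.2.

H* ≈ 31.2, P* ≈ 31.2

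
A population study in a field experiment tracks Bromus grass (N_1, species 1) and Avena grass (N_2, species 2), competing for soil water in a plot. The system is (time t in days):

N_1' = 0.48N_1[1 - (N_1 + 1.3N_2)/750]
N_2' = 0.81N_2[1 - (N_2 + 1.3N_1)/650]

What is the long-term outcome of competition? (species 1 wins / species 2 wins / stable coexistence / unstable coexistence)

Compare the nullcline intercepts: K1/α12 = 750/1.3 = 577 < K2 = 650; K2/α21 = 650/1.3 = 500 < K1 = 750.
Since both are reversed, neither can invade when rare; the interior point is a saddle.

unstable coexistence (outcome depends on initial conditions)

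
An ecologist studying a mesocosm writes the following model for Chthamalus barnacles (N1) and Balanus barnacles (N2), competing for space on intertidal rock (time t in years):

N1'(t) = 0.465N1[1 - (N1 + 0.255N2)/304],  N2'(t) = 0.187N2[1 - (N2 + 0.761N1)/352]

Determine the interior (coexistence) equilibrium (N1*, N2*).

Setting both brackets to zero gives the nullclines N1 + 0.255N2 = 304 and 0.761N1 + N2 = 352.
Substituting N2 = 352 - 0.761N1 into the first: N1(1 - 0.255·0.761) = 304 - 0.255·352.
So N1* = 214/0.806 = 266, and then N2* = 352 - 0.761·266 = 150.

N1* ≈ 266, N2* ≈ 150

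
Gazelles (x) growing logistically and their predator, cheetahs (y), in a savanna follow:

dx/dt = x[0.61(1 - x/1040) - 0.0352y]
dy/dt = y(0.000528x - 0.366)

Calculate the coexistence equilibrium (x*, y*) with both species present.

From dy/dt = 0 with y > 0: 0.000528x* = 0.366, so x* = 693.
Substitute into dx/dt = 0: 0.61(1 - 693/1040) = 0.0352y*.
The bracket is 0.333, giving y* = 0.203/0.0352 = 5.78.

x* ≈ 693, y* ≈ 5.78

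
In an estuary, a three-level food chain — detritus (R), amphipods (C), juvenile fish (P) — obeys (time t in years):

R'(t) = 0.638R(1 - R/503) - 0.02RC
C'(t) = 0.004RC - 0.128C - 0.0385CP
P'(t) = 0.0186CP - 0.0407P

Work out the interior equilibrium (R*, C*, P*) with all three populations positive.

From dP/dt = 0: 0.0186C* = 0.0407, so C* = 2.19.
From dR/dt = 0: 0.638(1 - R*/503) = 0.02·2.19, giving R* = 503·(1 - 0.0686) = 468.
From dC/dt = 0: 0.004·468 - 0.128 = 0.0385P*, so P* = 1.75/0.0385 = 45.4.

R* ≈ 468, C* ≈ 2.19, P* ≈ 45.4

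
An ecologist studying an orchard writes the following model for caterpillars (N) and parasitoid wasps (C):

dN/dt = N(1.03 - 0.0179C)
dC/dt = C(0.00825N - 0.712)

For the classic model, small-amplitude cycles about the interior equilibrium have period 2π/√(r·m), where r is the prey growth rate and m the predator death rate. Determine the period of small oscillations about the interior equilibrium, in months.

T ≈ 7.34 months

Here r = 1.03 and m = 0.712, so r·m = 0.733.
ω = √0.733 = 0.856 per month, hence T = 2π/ω ≈ 7.34 months.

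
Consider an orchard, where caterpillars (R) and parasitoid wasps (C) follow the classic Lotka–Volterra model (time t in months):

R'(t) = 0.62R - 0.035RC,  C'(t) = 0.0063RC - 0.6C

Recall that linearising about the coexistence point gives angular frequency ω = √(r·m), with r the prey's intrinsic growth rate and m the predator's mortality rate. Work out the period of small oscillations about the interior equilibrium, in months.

T ≈ 10.3 months

Here r = 0.62 and m = 0.6, so r·m = 0.372.
ω = √0.372 = 0.61 per month, hence T = 2π/ω ≈ 10.3 months.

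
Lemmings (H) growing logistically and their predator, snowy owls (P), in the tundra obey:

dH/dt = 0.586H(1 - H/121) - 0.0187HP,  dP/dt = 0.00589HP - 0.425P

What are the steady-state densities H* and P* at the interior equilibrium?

From dP/dt = 0 with P > 0: 0.00589H* = 0.425, so H* = 72.2.
Substitute into dH/dt = 0: 0.586(1 - 72.2/121) = 0.0187P*.
The bracket is 0.404, giving P* = 0.237/0.0187 = 12.6.

H* ≈ 72.2, P* ≈ 12.6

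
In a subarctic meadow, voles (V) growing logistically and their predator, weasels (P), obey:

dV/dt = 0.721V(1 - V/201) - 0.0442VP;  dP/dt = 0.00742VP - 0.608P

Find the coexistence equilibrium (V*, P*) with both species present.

From dP/dt = 0 with P > 0: 0.00742V* = 0.608, so V* = 81.9.
Substitute into dV/dt = 0: 0.721(1 - 81.9/201) = 0.0442P*.
The bracket is 0.592, giving P* = 0.427/0.0442 = 9.66.

V* ≈ 81.9, P* ≈ 9.66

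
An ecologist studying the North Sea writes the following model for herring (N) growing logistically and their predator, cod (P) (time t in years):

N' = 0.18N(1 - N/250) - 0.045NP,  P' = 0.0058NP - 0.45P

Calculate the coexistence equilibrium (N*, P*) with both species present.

N* ≈ 77.6, P* ≈ 2.76

From dP/dt = 0 with P > 0: 0.0058N* = 0.45, so N* = 77.6.
Substitute into dN/dt = 0: 0.18(1 - 77.6/250) = 0.045P*.
The bracket is 0.69, giving P* = 0.124/0.045 = 2.76.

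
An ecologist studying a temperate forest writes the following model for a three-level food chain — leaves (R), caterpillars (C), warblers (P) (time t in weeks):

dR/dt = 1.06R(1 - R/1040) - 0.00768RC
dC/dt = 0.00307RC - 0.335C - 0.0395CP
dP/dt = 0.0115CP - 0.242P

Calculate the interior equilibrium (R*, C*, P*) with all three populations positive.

From dP/dt = 0: 0.0115C* = 0.242, so C* = 21.
From dR/dt = 0: 1.06(1 - R*/1040) = 0.00768·21, giving R* = 1040·(1 - 0.152) = 881.
From dC/dt = 0: 0.00307·881 - 0.335 = 0.0395P*, so P* = 2.37/0.0395 = 60.

R* ≈ 881, C* ≈ 21, P* ≈ 60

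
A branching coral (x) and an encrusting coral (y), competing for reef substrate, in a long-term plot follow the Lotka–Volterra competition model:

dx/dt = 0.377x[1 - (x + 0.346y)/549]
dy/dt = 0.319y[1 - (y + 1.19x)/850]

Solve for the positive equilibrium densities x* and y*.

Setting both brackets to zero gives the nullclines x + 0.346y = 549 and 1.19x + y = 850.
Substituting y = 850 - 1.19x into the first: x(1 - 0.346·1.19) = 549 - 0.346·850.
So x* = 255/0.588 = 433, and then y* = 850 - 1.19·433 = 334.

x* ≈ 433, y* ≈ 334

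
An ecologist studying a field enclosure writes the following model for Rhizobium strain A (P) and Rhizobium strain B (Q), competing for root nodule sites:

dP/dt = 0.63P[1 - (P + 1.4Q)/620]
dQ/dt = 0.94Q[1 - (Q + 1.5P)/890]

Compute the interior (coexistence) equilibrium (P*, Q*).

Setting both brackets to zero gives the nullclines P + 1.4Q = 620 and 1.5P + Q = 890.
Substituting Q = 890 - 1.5P into the first: P(1 - 1.4·1.5) = 620 - 1.4·890.
So P* = -626/-1.1 = 569, and then Q* = 890 - 1.5·569 = 36.4.

P* ≈ 569, Q* ≈ 36.4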